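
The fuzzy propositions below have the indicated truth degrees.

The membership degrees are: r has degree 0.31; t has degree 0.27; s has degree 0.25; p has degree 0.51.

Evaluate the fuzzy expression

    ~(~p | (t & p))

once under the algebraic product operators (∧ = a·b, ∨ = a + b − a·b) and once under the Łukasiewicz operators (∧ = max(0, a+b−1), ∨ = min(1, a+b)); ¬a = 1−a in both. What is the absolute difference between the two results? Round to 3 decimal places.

0.070

Under algebraic product:
  ~p = 1 − 0.5100 = 0.4900
  t & p = a·b on (0.2700, 0.5100) = 0.1377
  ~p | (t & p) = a + b − a·b on (0.4900, 0.1377) = 0.5602
  ~(~p | (t & p)) = 1 − 0.5602 = 0.4398
  → value = 0.4398
Under Łukasiewicz:
  ~p = 1 − 0.51 = 0.49
  t & p = max(0, a+b−1) on (0.27, 0.51) = 0.00
  ~p | (t & p) = min(1, a+b) on (0.49, 0.00) = 0.49
  ~(~p | (t & p)) = 1 − 0.49 = 0.51
  → value = 0.5100
|0.4398 − 0.5100| = 0.070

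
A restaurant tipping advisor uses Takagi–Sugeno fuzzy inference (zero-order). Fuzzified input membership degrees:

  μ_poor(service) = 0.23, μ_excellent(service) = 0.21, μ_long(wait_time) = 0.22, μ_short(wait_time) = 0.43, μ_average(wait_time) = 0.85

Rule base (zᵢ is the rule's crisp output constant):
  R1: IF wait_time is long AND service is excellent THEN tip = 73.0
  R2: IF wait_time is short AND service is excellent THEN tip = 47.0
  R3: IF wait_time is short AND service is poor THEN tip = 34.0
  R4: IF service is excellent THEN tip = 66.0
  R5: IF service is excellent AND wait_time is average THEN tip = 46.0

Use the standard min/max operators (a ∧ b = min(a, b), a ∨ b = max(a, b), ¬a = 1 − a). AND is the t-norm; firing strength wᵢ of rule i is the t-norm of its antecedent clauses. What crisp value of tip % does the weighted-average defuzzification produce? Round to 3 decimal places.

52.841

R1 (z=73.0): long=0.22, excellent=0.21; AND[min(a, b)] → w = 0.21
R2 (z=47.0): short=0.43, excellent=0.21; AND[min(a, b)] → w = 0.21
R3 (z=34.0): short=0.43, poor=0.23; AND[min(a, b)] → w = 0.23
R4 (z=66.0): excellent=0.21 → w = 0.21
R5 (z=46.0): excellent=0.21, average=0.85; AND[min(a, b)] → w = 0.21
Weighted average = (0.21·73.0 + 0.21·47.0 + 0.23·34.0 + 0.21·66.0 + 0.21·46.0) / (0.21 + 0.21 + 0.23 + 0.21 + 0.21)
  = 56.5400 / 1.0700 = 52.841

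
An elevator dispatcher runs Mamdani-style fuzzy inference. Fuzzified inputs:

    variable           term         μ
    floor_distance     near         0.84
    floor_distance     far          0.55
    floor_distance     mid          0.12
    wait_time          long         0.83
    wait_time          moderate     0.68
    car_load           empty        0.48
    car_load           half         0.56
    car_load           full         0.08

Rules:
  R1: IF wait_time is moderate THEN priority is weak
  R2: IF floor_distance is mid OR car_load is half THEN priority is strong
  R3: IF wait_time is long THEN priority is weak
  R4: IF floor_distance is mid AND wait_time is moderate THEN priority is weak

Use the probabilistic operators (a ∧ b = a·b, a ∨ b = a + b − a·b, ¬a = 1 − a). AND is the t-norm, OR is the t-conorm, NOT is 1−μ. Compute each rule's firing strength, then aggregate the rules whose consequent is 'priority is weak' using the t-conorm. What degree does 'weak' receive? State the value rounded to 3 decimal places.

0.950

R1: moderate=0.68 → w = 0.6800
R2: mid=0.12, half=0.56; OR[a + b − a·b] → w = 0.6128
R3: long=0.83 → w = 0.8300
R4: mid=0.12, moderate=0.68; AND[a·b] → w = 0.0816
Rules with consequent 'weak': {R1, R3, R4} → strengths 0.6800, 0.8300, 0.0816
Aggregate via t-conorm [a + b − a·b]: 0.9500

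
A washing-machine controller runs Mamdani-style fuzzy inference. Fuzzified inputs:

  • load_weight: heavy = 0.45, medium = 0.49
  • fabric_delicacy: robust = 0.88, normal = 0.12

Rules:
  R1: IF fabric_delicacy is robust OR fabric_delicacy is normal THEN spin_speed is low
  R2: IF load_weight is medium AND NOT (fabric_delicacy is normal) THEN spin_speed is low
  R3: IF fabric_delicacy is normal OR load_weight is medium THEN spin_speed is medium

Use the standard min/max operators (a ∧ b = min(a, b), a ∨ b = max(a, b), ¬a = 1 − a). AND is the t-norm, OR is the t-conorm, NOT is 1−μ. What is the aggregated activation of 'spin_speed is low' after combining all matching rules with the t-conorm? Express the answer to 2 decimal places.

0.88

R1: robust=0.88, normal=0.12; OR[max(a, b)] → w = 0.88
R2: medium=0.49, ¬normal=1−0.12=0.88; AND[min(a, b)] → w = 0.49
R3: normal=0.12, medium=0.49; OR[max(a, b)] → w = 0.49
Rules with consequent 'low': {R1, R2} → strengths 0.88, 0.49
Aggregate via t-conorm [max(a, b)]: 0.88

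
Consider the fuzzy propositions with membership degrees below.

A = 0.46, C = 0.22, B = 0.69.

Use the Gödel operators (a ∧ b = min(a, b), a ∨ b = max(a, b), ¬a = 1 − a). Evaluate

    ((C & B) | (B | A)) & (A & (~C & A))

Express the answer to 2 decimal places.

C & B = min(a, b) on (0.22, 0.69) = 0.22
B | A = max(a, b) on (0.69, 0.46) = 0.69
(C & B) | (B | A) = max(a, b) on (0.22, 0.69) = 0.69
~C = 1 − 0.22 = 0.78
~C & A = min(a, b) on (0.78, 0.46) = 0.46
A & (~C & A) = min(a, b) on (0.46, 0.46) = 0.46
((C & B) | (B | A)) & (A & (~C & A)) = min(a, b) on (0.69, 0.46) = 0.46

0.46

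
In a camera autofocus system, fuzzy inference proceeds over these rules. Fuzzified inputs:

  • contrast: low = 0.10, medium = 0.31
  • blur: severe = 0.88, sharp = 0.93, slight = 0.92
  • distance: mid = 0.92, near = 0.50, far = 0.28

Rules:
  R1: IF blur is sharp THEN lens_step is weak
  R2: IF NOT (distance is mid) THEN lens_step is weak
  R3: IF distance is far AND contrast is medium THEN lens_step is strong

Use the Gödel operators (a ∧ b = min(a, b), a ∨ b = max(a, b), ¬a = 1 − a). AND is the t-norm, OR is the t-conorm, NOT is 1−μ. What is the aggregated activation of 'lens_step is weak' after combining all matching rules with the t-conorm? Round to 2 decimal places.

0.93

R1: sharp=0.93 → w = 0.93
R2: ¬mid=1−0.92=0.08 → w = 0.08
R3: far=0.28, medium=0.31; AND[min(a, b)] → w = 0.28
Rules with consequent 'weak': {R1, R2} → strengths 0.93, 0.08
Aggregate via t-conorm [max(a, b)]: 0.93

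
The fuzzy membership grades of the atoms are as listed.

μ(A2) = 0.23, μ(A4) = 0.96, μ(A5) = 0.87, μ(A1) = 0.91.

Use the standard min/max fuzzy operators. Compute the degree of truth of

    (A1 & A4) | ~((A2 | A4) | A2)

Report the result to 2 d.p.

0.91

A1 & A4 = min(a, b) on (0.91, 0.96) = 0.91
A2 | A4 = max(a, b) on (0.23, 0.96) = 0.96
(A2 | A4) | A2 = max(a, b) on (0.96, 0.23) = 0.96
~((A2 | A4) | A2) = 1 − 0.96 = 0.04
(A1 & A4) | ~((A2 | A4) | A2) = max(a, b) on (0.91, 0.04) = 0.91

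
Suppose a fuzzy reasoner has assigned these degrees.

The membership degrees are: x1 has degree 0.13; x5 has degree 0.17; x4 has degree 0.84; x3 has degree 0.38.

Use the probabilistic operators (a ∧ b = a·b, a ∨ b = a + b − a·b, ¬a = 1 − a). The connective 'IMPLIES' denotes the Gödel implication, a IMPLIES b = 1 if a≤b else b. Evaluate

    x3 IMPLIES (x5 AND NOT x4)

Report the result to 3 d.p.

NOT x4 = 1 − 0.8400 = 0.1600
x5 AND NOT x4 = a·b on (0.1700, 0.1600) = 0.0272
x3 IMPLIES (x5 AND NOT x4)  [Gödel: 1 if a≤b else b] with a=0.3800, b=0.0272 → 0.0272

0.027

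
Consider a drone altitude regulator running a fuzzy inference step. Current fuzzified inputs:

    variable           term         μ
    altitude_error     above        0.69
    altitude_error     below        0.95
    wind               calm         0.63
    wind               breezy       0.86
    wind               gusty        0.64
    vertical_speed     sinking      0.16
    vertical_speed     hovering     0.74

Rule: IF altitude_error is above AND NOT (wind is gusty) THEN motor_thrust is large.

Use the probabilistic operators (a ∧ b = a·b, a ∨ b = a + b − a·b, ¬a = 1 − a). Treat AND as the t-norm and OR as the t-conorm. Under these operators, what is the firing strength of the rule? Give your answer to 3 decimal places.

firing strength: above=0.69, ¬gusty=1−0.64=0.36; AND[a·b] → w = 0.2484

0.248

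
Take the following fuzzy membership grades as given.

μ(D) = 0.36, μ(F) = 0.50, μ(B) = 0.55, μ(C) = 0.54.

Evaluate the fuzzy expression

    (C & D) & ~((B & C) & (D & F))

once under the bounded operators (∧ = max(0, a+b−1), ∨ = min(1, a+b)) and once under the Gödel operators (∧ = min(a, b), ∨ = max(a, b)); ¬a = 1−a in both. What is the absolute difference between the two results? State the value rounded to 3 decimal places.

0.360

Under bounded:
  C & D = max(0, a+b−1) on (0.54, 0.36) = 0.00
  B & C = max(0, a+b−1) on (0.55, 0.54) = 0.09
  D & F = max(0, a+b−1) on (0.36, 0.50) = 0.00
  (B & C) & (D & F) = max(0, a+b−1) on (0.09, 0.00) = 0.00
  ~((B & C) & (D & F)) = 1 − 0.00 = 1.00
  (C & D) & ~((B & C) & (D & F)) = max(0, a+b−1) on (0.00, 1.00) = 0.00
  → value = 0.0000
Under Gödel:
  C & D = min(a, b) on (0.54, 0.36) = 0.36
  B & C = min(a, b) on (0.55, 0.54) = 0.54
  D & F = min(a, b) on (0.36, 0.50) = 0.36
  (B & C) & (D & F) = min(a, b) on (0.54, 0.36) = 0.36
  ~((B & C) & (D & F)) = 1 − 0.36 = 0.64
  (C & D) & ~((B & C) & (D & F)) = min(a, b) on (0.36, 0.64) = 0.36
  → value = 0.3600
|0.0000 − 0.3600| = 0.360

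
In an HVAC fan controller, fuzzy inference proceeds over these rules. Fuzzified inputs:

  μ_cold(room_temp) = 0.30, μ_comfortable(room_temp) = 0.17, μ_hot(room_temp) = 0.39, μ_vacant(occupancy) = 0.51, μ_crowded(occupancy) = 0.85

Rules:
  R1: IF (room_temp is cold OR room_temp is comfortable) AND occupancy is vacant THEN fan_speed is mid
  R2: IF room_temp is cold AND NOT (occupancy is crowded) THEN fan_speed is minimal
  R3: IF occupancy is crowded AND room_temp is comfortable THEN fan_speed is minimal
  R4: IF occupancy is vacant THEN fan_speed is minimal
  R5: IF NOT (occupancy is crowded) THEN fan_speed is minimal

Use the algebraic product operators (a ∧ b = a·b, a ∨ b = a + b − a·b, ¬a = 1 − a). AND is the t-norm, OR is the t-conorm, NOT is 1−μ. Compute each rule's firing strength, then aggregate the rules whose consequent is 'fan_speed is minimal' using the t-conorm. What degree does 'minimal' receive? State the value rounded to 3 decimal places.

0.660

R1: (cold=0.30 OR comfortable=0.17) = 0.4190; AND[a·b] with vacant=0.51 → w = 0.2137
R2: cold=0.30, ¬crowded=1−0.85=0.15; AND[a·b] → w = 0.0450
R3: crowded=0.85, comfortable=0.17; AND[a·b] → w = 0.1445
R4: vacant=0.51 → w = 0.5100
R5: ¬crowded=1−0.85=0.15 → w = 0.1500
Rules with consequent 'minimal': {R2, R3, R4, R5} → strengths 0.0450, 0.1445, 0.5100, 0.1500
Aggregate via t-conorm [a + b − a·b]: 0.6597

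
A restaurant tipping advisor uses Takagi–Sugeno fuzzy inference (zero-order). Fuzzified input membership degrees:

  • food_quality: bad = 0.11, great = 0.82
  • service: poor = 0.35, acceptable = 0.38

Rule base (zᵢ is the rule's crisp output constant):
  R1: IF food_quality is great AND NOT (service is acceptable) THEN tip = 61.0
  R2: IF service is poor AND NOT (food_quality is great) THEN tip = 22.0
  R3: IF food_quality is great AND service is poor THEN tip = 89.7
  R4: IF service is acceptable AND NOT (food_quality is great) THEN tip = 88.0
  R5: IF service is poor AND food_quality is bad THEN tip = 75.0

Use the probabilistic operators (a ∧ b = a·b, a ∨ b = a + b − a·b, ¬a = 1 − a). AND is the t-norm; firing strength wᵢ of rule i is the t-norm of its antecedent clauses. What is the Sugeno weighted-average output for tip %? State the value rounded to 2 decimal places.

R1 (z=61.0): great=0.82, ¬acceptable=1−0.38=0.62; AND[a·b] → w = 0.5084
R2 (z=22.0): poor=0.35, ¬great=1−0.82=0.18; AND[a·b] → w = 0.0630
R3 (z=89.7): great=0.82, poor=0.35; AND[a·b] → w = 0.2870
R4 (z=88.0): acceptable=0.38, ¬great=1−0.82=0.18; AND[a·b] → w = 0.0684
R5 (z=75.0): poor=0.35, bad=0.11; AND[a·b] → w = 0.0385
Weighted average = (0.5084·61.0 + 0.0630·22.0 + 0.2870·89.7 + 0.0684·88.0 + 0.0385·75.0) / (0.5084 + 0.0630 + 0.2870 + 0.0684 + 0.0385)
  = 67.0490 / 0.9653 = 69.46

69.46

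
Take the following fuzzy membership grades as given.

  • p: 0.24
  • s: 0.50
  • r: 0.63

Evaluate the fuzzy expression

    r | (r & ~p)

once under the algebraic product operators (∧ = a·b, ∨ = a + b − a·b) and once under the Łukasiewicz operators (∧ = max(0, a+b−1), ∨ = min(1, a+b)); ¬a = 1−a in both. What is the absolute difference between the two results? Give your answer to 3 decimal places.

Under algebraic product:
  ~p = 1 − 0.2400 = 0.7600
  r & ~p = a·b on (0.6300, 0.7600) = 0.4788
  r | (r & ~p) = a + b − a·b on (0.6300, 0.4788) = 0.8072
  → value = 0.8072
Under Łukasiewicz:
  ~p = 1 − 0.24 = 0.76
  r & ~p = max(0, a+b−1) on (0.63, 0.76) = 0.39
  r | (r & ~p) = min(1, a+b) on (0.63, 0.39) = 1.00
  → value = 1.0000
|0.8072 − 1.0000| = 0.193

0.193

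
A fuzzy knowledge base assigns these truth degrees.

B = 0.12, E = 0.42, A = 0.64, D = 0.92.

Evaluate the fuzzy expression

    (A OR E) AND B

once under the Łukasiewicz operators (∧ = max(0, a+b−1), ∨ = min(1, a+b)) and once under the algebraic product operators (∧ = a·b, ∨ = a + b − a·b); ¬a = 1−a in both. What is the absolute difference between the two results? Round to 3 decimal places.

Under Łukasiewicz:
  A OR E = min(1, a+b) on (0.64, 0.42) = 1.00
  (A OR E) AND B = max(0, a+b−1) on (1.00, 0.12) = 0.12
  → value = 0.1200
Under algebraic product:
  A OR E = a + b − a·b on (0.6400, 0.4200) = 0.7912
  (A OR E) AND B = a·b on (0.7912, 0.1200) = 0.0949
  → value = 0.0949
|0.1200 − 0.0949| = 0.025

0.025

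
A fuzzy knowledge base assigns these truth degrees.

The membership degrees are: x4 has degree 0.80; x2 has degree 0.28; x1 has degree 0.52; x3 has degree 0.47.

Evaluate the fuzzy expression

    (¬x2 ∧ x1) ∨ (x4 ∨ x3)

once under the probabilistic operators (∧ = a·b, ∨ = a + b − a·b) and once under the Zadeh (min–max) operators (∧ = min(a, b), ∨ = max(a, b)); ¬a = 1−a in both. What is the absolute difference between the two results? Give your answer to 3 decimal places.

0.134

Under probabilistic:
  ¬x2 = 1 − 0.2800 = 0.7200
  ¬x2 ∧ x1 = a·b on (0.7200, 0.5200) = 0.3744
  x4 ∨ x3 = a + b − a·b on (0.8000, 0.4700) = 0.8940
  (¬x2 ∧ x1) ∨ (x4 ∨ x3) = a + b − a·b on (0.3744, 0.8940) = 0.9337
  → value = 0.9337
Under Zadeh (min–max):
  ¬x2 = 1 − 0.28 = 0.72
  ¬x2 ∧ x1 = min(a, b) on (0.72, 0.52) = 0.52
  x4 ∨ x3 = max(a, b) on (0.80, 0.47) = 0.80
  (¬x2 ∧ x1) ∨ (x4 ∨ x3) = max(a, b) on (0.52, 0.80) = 0.80
  → value = 0.8000
|0.9337 − 0.8000| = 0.134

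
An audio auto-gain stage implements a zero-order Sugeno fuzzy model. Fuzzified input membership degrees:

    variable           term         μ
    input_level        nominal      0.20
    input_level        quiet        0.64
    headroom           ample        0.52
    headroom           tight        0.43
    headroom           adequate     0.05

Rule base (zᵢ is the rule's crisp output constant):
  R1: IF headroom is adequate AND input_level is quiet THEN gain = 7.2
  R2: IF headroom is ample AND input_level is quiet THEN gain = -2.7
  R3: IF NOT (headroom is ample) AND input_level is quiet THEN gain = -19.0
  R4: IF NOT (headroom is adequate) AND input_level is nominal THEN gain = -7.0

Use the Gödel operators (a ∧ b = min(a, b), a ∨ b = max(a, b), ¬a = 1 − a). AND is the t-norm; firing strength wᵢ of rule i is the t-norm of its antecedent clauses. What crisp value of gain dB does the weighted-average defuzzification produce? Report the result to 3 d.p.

R1 (z=7.2): adequate=0.05, quiet=0.64; AND[min(a, b)] → w = 0.05
R2 (z=-2.7): ample=0.52, quiet=0.64; AND[min(a, b)] → w = 0.52
R3 (z=-19.0): ¬ample=1−0.52=0.48, quiet=0.64; AND[min(a, b)] → w = 0.48
R4 (z=-7.0): ¬adequate=1−0.05=0.95, nominal=0.20; AND[min(a, b)] → w = 0.20
Weighted average = (0.05·7.2 + 0.52·-2.7 + 0.48·-19.0 + 0.20·-7.0) / (0.05 + 0.52 + 0.48 + 0.20)
  = -11.5640 / 1.2500 = -9.251

-9.251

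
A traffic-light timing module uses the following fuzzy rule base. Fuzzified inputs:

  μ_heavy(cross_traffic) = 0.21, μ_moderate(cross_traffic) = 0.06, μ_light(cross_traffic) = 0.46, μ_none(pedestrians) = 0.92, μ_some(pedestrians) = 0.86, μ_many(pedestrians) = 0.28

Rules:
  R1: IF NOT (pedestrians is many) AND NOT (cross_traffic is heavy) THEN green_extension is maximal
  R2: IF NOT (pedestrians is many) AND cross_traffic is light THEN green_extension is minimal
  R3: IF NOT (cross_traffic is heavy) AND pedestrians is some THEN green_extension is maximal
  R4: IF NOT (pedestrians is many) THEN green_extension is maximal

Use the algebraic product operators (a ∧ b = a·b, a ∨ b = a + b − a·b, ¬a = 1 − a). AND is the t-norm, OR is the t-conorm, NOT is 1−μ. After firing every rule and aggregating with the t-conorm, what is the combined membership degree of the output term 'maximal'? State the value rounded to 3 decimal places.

0.961

R1: ¬many=1−0.28=0.72, ¬heavy=1−0.21=0.79; AND[a·b] → w = 0.5688
R2: ¬many=1−0.28=0.72, light=0.46; AND[a·b] → w = 0.3312
R3: ¬heavy=1−0.21=0.79, some=0.86; AND[a·b] → w = 0.6794
R4: ¬many=1−0.28=0.72 → w = 0.7200
Rules with consequent 'maximal': {R1, R3, R4} → strengths 0.5688, 0.6794, 0.7200
Aggregate via t-conorm [a + b − a·b]: 0.9613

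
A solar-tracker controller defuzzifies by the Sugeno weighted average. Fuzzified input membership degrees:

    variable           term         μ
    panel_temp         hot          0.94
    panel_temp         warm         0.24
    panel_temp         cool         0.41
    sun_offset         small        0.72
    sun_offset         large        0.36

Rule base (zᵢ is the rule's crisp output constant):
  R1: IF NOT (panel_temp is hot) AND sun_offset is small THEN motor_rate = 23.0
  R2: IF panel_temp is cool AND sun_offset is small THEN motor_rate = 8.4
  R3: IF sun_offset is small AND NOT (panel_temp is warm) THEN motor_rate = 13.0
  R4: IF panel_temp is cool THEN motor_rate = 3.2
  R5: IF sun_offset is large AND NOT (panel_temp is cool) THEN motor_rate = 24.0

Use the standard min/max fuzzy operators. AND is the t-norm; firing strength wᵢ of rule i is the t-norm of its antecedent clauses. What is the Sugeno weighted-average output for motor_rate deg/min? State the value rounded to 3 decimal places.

R1 (z=23.0): ¬hot=1−0.94=0.06, small=0.72; AND[min(a, b)] → w = 0.06
R2 (z=8.4): cool=0.41, small=0.72; AND[min(a, b)] → w = 0.41
R3 (z=13.0): small=0.72, ¬warm=1−0.24=0.76; AND[min(a, b)] → w = 0.72
R4 (z=3.2): cool=0.41 → w = 0.41
R5 (z=24.0): large=0.36, ¬cool=1−0.41=0.59; AND[min(a, b)] → w = 0.36
Weighted average = (0.06·23.0 + 0.41·8.4 + 0.72·13.0 + 0.41·3.2 + 0.36·24.0) / (0.06 + 0.41 + 0.72 + 0.41 + 0.36)
  = 24.1360 / 1.9600 = 12.314

12.314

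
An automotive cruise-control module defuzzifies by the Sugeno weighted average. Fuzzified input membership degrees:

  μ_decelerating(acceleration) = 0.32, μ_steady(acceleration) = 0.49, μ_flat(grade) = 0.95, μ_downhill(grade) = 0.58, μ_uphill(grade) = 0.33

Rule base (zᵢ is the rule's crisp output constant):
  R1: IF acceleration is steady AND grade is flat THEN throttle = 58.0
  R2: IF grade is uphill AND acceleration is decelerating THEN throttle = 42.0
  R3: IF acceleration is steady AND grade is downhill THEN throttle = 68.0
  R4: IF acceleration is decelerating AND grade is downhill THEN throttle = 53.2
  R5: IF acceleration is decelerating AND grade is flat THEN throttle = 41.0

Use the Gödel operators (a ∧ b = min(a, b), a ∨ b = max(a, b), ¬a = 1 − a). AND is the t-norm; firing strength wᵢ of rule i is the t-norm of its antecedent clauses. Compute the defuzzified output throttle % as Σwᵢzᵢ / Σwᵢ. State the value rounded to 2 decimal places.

54.29

R1 (z=58.0): steady=0.49, flat=0.95; AND[min(a, b)] → w = 0.49
R2 (z=42.0): uphill=0.33, decelerating=0.32; AND[min(a, b)] → w = 0.32
R3 (z=68.0): steady=0.49, downhill=0.58; AND[min(a, b)] → w = 0.49
R4 (z=53.2): decelerating=0.32, downhill=0.58; AND[min(a, b)] → w = 0.32
R5 (z=41.0): decelerating=0.32, flat=0.95; AND[min(a, b)] → w = 0.32
Weighted average = (0.49·58.0 + 0.32·42.0 + 0.49·68.0 + 0.32·53.2 + 0.32·41.0) / (0.49 + 0.32 + 0.49 + 0.32 + 0.32)
  = 105.3240 / 1.9400 = 54.29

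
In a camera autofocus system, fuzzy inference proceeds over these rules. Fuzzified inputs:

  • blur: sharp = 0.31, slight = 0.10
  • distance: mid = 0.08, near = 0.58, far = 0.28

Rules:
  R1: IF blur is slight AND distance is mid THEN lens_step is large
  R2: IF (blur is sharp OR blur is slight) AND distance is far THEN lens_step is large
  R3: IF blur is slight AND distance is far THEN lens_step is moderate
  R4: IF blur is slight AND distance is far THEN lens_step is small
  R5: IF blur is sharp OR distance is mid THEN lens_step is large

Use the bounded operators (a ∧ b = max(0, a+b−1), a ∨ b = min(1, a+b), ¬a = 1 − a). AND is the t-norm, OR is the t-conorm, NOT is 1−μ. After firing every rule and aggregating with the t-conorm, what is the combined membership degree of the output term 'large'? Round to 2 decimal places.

R1: slight=0.10, mid=0.08; AND[max(0, a+b−1)] → w = 0.00
R2: (sharp=0.31 OR slight=0.10) = 0.41; AND[max(0, a+b−1)] with far=0.28 → w = 0.00
R3: slight=0.10, far=0.28; AND[max(0, a+b−1)] → w = 0.00
R4: slight=0.10, far=0.28; AND[max(0, a+b−1)] → w = 0.00
R5: sharp=0.31, mid=0.08; OR[min(1, a+b)] → w = 0.39
Rules with consequent 'large': {R1, R2, R5} → strengths 0.00, 0.00, 0.39
Aggregate via t-conorm [min(1, a+b)]: 0.39

0.39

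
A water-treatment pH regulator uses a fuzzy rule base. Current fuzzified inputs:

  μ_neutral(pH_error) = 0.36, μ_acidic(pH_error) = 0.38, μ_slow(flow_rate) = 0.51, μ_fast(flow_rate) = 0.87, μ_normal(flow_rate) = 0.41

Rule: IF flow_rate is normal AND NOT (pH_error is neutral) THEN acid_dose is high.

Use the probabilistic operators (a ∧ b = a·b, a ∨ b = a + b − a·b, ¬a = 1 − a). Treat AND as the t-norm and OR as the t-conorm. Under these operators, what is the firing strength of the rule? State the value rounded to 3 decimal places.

firing strength: normal=0.41, ¬neutral=1−0.36=0.64; AND[a·b] → w = 0.2624

0.262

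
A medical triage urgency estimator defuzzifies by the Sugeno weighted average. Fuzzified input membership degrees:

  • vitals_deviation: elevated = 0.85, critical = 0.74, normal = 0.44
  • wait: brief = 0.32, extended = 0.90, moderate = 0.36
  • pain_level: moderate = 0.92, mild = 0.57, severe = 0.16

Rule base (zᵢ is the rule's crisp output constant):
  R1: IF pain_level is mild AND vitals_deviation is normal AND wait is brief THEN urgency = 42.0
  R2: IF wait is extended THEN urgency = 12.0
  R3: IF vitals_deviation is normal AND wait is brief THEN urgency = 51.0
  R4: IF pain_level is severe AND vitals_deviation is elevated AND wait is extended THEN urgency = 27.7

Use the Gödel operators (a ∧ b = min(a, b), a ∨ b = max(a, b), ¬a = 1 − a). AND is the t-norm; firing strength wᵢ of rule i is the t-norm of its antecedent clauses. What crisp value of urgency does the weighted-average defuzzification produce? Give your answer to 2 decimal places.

26.47

R1 (z=42.0): mild=0.57, normal=0.44, brief=0.32; AND[min(a, b)] → w = 0.32
R2 (z=12.0): extended=0.90 → w = 0.90
R3 (z=51.0): normal=0.44, brief=0.32; AND[min(a, b)] → w = 0.32
R4 (z=27.7): severe=0.16, elevated=0.85, extended=0.90; AND[min(a, b)] → w = 0.16
Weighted average = (0.32·42.0 + 0.90·12.0 + 0.32·51.0 + 0.16·27.7) / (0.32 + 0.90 + 0.32 + 0.16)
  = 44.9920 / 1.7000 = 26.47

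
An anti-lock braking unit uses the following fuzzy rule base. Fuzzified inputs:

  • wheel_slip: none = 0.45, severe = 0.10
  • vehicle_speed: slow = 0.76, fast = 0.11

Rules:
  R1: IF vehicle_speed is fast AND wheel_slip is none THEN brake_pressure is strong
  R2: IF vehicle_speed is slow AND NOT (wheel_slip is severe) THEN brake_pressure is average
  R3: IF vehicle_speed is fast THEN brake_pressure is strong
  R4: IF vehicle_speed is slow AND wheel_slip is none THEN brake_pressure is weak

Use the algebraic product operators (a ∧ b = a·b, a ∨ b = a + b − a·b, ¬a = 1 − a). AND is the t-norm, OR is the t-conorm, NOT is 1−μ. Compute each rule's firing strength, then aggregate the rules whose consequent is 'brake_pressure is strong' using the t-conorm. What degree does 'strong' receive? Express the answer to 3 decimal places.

R1: fast=0.11, none=0.45; AND[a·b] → w = 0.0495
R2: slow=0.76, ¬severe=1−0.10=0.90; AND[a·b] → w = 0.6840
R3: fast=0.11 → w = 0.1100
R4: slow=0.76, none=0.45; AND[a·b] → w = 0.3420
Rules with consequent 'strong': {R1, R3} → strengths 0.0495, 0.1100
Aggregate via t-conorm [a + b − a·b]: 0.1541

0.154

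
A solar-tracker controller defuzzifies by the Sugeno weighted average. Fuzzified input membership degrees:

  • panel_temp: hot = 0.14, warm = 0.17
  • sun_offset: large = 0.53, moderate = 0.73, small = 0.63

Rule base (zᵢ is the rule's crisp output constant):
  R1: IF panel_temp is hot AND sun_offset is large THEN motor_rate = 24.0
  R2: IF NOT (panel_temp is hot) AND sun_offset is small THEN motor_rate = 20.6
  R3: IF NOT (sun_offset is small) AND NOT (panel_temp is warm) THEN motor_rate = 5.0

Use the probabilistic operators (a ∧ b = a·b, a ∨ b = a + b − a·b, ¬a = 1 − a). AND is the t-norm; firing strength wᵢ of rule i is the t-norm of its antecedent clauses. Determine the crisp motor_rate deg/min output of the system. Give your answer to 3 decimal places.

R1 (z=24.0): hot=0.14, large=0.53; AND[a·b] → w = 0.0742
R2 (z=20.6): ¬hot=1−0.14=0.86, small=0.63; AND[a·b] → w = 0.5418
R3 (z=5.0): ¬small=1−0.63=0.37, ¬warm=1−0.17=0.83; AND[a·b] → w = 0.3071
Weighted average = (0.0742·24.0 + 0.5418·20.6 + 0.3071·5.0) / (0.0742 + 0.5418 + 0.3071)
  = 14.4774 / 0.9231 = 15.683

15.683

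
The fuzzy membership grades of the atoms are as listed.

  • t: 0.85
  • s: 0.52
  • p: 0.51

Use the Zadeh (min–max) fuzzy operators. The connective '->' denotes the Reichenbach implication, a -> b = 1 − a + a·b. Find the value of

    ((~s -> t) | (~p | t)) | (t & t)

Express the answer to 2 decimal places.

~s = 1 − 0.52 = 0.48
~s -> t  [Reichenbach: 1 − a + a·b] with a=0.48, b=0.85 → 0.93
~p = 1 − 0.51 = 0.49
~p | t = max(a, b) on (0.49, 0.85) = 0.85
(~s -> t) | (~p | t) = max(a, b) on (0.93, 0.85) = 0.93
t & t = min(a, b) on (0.85, 0.85) = 0.85
((~s -> t) | (~p | t)) | (t & t) = max(a, b) on (0.93, 0.85) = 0.93

0.93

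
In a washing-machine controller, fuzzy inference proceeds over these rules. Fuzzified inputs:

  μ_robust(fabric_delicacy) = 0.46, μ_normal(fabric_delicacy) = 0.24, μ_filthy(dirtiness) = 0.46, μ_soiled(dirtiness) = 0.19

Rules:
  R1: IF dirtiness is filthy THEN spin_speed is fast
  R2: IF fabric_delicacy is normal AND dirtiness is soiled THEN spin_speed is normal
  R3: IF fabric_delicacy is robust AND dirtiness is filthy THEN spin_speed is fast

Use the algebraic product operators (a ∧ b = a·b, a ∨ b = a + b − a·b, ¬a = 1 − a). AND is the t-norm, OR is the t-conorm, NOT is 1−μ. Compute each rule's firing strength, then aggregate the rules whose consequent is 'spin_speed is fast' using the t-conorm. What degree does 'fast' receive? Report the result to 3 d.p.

0.574

R1: filthy=0.46 → w = 0.4600
R2: normal=0.24, soiled=0.19; AND[a·b] → w = 0.0456
R3: robust=0.46, filthy=0.46; AND[a·b] → w = 0.2116
Rules with consequent 'fast': {R1, R3} → strengths 0.4600, 0.2116
Aggregate via t-conorm [a + b − a·b]: 0.5743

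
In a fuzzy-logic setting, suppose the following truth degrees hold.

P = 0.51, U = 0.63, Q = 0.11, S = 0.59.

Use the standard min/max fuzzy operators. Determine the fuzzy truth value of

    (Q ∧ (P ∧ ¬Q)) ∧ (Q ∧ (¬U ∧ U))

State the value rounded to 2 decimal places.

¬Q = 1 − 0.11 = 0.89
P ∧ ¬Q = min(a, b) on (0.51, 0.89) = 0.51
Q ∧ (P ∧ ¬Q) = min(a, b) on (0.11, 0.51) = 0.11
¬U = 1 − 0.63 = 0.37
¬U ∧ U = min(a, b) on (0.37, 0.63) = 0.37
Q ∧ (¬U ∧ U) = min(a, b) on (0.11, 0.37) = 0.11
(Q ∧ (P ∧ ¬Q)) ∧ (Q ∧ (¬U ∧ U)) = min(a, b) on (0.11, 0.11) = 0.11

0.11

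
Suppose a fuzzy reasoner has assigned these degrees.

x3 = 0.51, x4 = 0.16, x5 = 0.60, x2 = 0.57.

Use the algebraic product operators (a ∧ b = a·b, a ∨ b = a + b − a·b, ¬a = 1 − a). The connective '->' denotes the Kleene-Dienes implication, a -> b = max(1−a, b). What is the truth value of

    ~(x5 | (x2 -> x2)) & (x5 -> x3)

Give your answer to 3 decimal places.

0.088

x2 -> x2  [Kleene-Dienes: max(1−a, b)] with a=0.5700, b=0.5700 → 0.5700
x5 | (x2 -> x2) = a + b − a·b on (0.6000, 0.5700) = 0.8280
~(x5 | (x2 -> x2)) = 1 − 0.8280 = 0.1720
x5 -> x3  [Kleene-Dienes: max(1−a, b)] with a=0.6000, b=0.5100 → 0.5100
~(x5 | (x2 -> x2)) & (x5 -> x3) = a·b on (0.1720, 0.5100) = 0.0877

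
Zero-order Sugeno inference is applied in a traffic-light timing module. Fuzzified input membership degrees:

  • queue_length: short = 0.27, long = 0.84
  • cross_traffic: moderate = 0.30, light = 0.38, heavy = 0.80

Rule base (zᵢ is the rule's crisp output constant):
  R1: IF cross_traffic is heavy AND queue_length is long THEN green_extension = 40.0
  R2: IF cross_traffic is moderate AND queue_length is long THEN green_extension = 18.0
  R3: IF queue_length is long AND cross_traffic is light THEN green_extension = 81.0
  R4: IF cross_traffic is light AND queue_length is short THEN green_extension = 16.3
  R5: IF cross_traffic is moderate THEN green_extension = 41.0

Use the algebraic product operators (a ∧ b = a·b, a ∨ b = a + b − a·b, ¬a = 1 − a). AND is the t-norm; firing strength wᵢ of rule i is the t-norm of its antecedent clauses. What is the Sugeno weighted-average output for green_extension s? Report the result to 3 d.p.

43.288

R1 (z=40.0): heavy=0.80, long=0.84; AND[a·b] → w = 0.6720
R2 (z=18.0): moderate=0.30, long=0.84; AND[a·b] → w = 0.2520
R3 (z=81.0): long=0.84, light=0.38; AND[a·b] → w = 0.3192
R4 (z=16.3): light=0.38, short=0.27; AND[a·b] → w = 0.1026
R5 (z=41.0): moderate=0.30 → w = 0.3000
Weighted average = (0.6720·40.0 + 0.2520·18.0 + 0.3192·81.0 + 0.1026·16.3 + 0.3000·41.0) / (0.6720 + 0.2520 + 0.3192 + 0.1026 + 0.3000)
  = 71.2436 / 1.6458 = 43.288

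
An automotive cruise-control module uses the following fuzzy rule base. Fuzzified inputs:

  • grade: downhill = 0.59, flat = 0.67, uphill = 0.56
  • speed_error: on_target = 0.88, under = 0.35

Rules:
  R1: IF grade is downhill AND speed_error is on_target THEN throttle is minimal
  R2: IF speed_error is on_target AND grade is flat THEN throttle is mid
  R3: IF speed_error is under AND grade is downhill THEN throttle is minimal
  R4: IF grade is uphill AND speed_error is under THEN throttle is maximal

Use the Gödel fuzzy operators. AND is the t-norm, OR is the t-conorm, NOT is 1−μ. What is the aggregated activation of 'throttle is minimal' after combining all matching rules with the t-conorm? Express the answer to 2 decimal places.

0.59

R1: downhill=0.59, on_target=0.88; AND[min(a, b)] → w = 0.59
R2: on_target=0.88, flat=0.67; AND[min(a, b)] → w = 0.67
R3: under=0.35, downhill=0.59; AND[min(a, b)] → w = 0.35
R4: uphill=0.56, under=0.35; AND[min(a, b)] → w = 0.35
Rules with consequent 'minimal': {R1, R3} → strengths 0.59, 0.35
Aggregate via t-conorm [max(a, b)]: 0.59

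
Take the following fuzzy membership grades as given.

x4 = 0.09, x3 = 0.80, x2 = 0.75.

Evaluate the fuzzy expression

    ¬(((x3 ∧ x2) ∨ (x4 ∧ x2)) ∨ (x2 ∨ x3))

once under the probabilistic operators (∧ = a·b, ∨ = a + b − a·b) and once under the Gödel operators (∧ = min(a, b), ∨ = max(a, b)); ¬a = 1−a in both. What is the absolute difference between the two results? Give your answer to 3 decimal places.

Under probabilistic:
  x3 ∧ x2 = a·b on (0.8000, 0.7500) = 0.6000
  x4 ∧ x2 = a·b on (0.0900, 0.7500) = 0.0675
  (x3 ∧ x2) ∨ (x4 ∧ x2) = a + b − a·b on (0.6000, 0.0675) = 0.6270
  x2 ∨ x3 = a + b − a·b on (0.7500, 0.8000) = 0.9500
  ((x3 ∧ x2) ∨ (x4 ∧ x2)) ∨ (x2 ∨ x3) = a + b − a·b on (0.6270, 0.9500) = 0.9813
  ¬(((x3 ∧ x2) ∨ (x4 ∧ x2)) ∨ (x2 ∨ x3)) = 1 − 0.9813 = 0.0187
  → value = 0.0187
Under Gödel:
  x3 ∧ x2 = min(a, b) on (0.80, 0.75) = 0.75
  x4 ∧ x2 = min(a, b) on (0.09, 0.75) = 0.09
  (x3 ∧ x2) ∨ (x4 ∧ x2) = max(a, b) on (0.75, 0.09) = 0.75
  x2 ∨ x3 = max(a, b) on (0.75, 0.80) = 0.80
  ((x3 ∧ x2) ∨ (x4 ∧ x2)) ∨ (x2 ∨ x3) = max(a, b) on (0.75, 0.80) = 0.80
  ¬(((x3 ∧ x2) ∨ (x4 ∧ x2)) ∨ (x2 ∨ x3)) = 1 − 0.80 = 0.20
  → value = 0.2000
|0.0187 − 0.2000| = 0.181

0.181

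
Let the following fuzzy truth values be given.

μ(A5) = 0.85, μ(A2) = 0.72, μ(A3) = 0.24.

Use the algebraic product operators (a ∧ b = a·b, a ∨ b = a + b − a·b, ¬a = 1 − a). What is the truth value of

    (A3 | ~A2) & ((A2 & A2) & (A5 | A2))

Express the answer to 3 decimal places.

0.225

~A2 = 1 − 0.7200 = 0.2800
A3 | ~A2 = a + b − a·b on (0.2400, 0.2800) = 0.4528
A2 & A2 = a·b on (0.7200, 0.7200) = 0.5184
A5 | A2 = a + b − a·b on (0.8500, 0.7200) = 0.9580
(A2 & A2) & (A5 | A2) = a·b on (0.5184, 0.9580) = 0.4966
(A3 | ~A2) & ((A2 & A2) & (A5 | A2)) = a·b on (0.4528, 0.4966) = 0.2249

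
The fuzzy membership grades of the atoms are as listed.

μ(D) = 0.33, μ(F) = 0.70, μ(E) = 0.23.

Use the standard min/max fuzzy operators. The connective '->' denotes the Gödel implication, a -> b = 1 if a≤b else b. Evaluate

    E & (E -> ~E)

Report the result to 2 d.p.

~E = 1 − 0.23 = 0.77
E -> ~E  [Gödel: 1 if a≤b else b] with a=0.23, b=0.77 → 1.00
E & (E -> ~E) = min(a, b) on (0.23, 1.00) = 0.23

0.23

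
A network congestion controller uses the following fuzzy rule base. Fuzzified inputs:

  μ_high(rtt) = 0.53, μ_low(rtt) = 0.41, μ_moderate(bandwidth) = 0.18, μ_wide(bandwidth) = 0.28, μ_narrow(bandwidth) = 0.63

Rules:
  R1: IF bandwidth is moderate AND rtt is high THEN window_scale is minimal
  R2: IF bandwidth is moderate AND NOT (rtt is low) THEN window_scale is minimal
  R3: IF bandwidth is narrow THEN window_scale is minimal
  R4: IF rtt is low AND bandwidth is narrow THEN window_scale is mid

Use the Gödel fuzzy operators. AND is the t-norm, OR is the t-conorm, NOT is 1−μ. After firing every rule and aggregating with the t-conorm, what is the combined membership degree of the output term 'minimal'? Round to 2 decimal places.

R1: moderate=0.18, high=0.53; AND[min(a, b)] → w = 0.18
R2: moderate=0.18, ¬low=1−0.41=0.59; AND[min(a, b)] → w = 0.18
R3: narrow=0.63 → w = 0.63
R4: low=0.41, narrow=0.63; AND[min(a, b)] → w = 0.41
Rules with consequent 'minimal': {R1, R2, R3} → strengths 0.18, 0.18, 0.63
Aggregate via t-conorm [max(a, b)]: 0.63

0.63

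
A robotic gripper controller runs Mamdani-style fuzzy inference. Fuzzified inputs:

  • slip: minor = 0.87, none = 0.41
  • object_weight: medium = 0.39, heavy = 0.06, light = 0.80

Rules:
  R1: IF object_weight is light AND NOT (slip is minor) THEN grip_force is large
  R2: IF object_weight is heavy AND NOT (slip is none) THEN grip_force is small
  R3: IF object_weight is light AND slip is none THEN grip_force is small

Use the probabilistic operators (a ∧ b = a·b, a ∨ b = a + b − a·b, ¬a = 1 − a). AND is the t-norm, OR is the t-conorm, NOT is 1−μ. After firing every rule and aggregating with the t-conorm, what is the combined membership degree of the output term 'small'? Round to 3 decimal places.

R1: light=0.80, ¬minor=1−0.87=0.13; AND[a·b] → w = 0.1040
R2: heavy=0.06, ¬none=1−0.41=0.59; AND[a·b] → w = 0.0354
R3: light=0.80, none=0.41; AND[a·b] → w = 0.3280
Rules with consequent 'small': {R2, R3} → strengths 0.0354, 0.3280
Aggregate via t-conorm [a + b − a·b]: 0.3518

0.352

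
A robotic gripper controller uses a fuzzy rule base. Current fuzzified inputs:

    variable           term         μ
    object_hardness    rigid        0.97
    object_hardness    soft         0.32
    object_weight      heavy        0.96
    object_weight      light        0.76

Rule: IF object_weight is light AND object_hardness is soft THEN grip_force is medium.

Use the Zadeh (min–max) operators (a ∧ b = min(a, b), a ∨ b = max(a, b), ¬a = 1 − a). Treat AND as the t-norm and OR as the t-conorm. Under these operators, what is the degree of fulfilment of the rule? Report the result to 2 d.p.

firing strength: light=0.76, soft=0.32; AND[min(a, b)] → w = 0.32

0.32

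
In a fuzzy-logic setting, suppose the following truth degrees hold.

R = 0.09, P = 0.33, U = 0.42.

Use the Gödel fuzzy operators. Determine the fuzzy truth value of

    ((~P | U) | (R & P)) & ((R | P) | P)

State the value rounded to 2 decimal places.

~P = 1 − 0.33 = 0.67
~P | U = max(a, b) on (0.67, 0.42) = 0.67
R & P = min(a, b) on (0.09, 0.33) = 0.09
(~P | U) | (R & P) = max(a, b) on (0.67, 0.09) = 0.67
R | P = max(a, b) on (0.09, 0.33) = 0.33
(R | P) | P = max(a, b) on (0.33, 0.33) = 0.33
((~P | U) | (R & P)) & ((R | P) | P) = min(a, b) on (0.67, 0.33) = 0.33

0.33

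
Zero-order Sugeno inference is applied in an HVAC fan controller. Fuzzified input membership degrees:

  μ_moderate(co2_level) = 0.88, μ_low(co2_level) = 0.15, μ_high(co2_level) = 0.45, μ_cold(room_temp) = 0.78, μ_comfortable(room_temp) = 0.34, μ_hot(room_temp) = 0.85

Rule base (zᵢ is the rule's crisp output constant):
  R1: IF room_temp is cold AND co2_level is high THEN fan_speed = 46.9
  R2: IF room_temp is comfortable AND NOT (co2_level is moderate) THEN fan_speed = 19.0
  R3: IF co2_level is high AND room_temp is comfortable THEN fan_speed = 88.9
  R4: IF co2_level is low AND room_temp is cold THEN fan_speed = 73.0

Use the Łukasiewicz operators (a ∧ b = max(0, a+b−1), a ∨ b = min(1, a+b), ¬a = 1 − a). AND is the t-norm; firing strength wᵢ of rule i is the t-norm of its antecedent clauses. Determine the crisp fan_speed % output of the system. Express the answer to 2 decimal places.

46.90

R1 (z=46.9): cold=0.78, high=0.45; AND[max(0, a+b−1)] → w = 0.23
R2 (z=19.0): comfortable=0.34, ¬moderate=1−0.88=0.12; AND[max(0, a+b−1)] → w = 0.00
R3 (z=88.9): high=0.45, comfortable=0.34; AND[max(0, a+b−1)] → w = 0.00
R4 (z=73.0): low=0.15, cold=0.78; AND[max(0, a+b−1)] → w = 0.00
Weighted average = (0.23·46.9 + 0.00·19.0 + 0.00·88.9 + 0.00·73.0) / (0.23 + 0.00 + 0.00 + 0.00)
  = 10.7870 / 0.2300 = 46.90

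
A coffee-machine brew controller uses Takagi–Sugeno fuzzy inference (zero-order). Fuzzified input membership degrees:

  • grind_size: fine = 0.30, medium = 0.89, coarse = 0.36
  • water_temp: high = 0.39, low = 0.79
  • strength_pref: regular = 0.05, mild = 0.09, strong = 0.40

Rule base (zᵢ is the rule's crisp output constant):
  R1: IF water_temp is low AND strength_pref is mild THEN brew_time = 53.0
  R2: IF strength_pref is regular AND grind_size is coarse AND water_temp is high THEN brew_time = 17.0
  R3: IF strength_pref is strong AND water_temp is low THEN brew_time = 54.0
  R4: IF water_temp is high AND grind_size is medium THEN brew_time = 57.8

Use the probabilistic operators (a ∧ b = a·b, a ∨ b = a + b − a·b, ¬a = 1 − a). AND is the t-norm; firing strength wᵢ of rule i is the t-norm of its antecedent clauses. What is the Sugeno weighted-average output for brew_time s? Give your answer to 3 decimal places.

R1 (z=53.0): low=0.79, mild=0.09; AND[a·b] → w = 0.0711
R2 (z=17.0): regular=0.05, coarse=0.36, high=0.39; AND[a·b] → w = 0.0070
R3 (z=54.0): strong=0.40, low=0.79; AND[a·b] → w = 0.3160
R4 (z=57.8): high=0.39, medium=0.89; AND[a·b] → w = 0.3471
Weighted average = (0.0711·53.0 + 0.0070·17.0 + 0.3160·54.0 + 0.3471·57.8) / (0.0711 + 0.0070 + 0.3160 + 0.3471)
  = 41.0140 / 0.7412 = 55.333

55.333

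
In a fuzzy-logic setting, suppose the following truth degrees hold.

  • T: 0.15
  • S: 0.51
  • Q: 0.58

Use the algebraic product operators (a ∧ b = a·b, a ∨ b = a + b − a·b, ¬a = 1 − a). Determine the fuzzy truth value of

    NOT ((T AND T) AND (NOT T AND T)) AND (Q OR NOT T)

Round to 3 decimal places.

0.934

T AND T = a·b on (0.1500, 0.1500) = 0.0225
NOT T = 1 − 0.1500 = 0.8500
NOT T AND T = a·b on (0.8500, 0.1500) = 0.1275
(T AND T) AND (NOT T AND T) = a·b on (0.0225, 0.1275) = 0.0029
NOT ((T AND T) AND (NOT T AND T)) = 1 − 0.0029 = 0.9971
NOT T = 1 − 0.1500 = 0.8500
Q OR NOT T = a + b − a·b on (0.5800, 0.8500) = 0.9370
NOT ((T AND T) AND (NOT T AND T)) AND (Q OR NOT T) = a·b on (0.9971, 0.9370) = 0.9343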